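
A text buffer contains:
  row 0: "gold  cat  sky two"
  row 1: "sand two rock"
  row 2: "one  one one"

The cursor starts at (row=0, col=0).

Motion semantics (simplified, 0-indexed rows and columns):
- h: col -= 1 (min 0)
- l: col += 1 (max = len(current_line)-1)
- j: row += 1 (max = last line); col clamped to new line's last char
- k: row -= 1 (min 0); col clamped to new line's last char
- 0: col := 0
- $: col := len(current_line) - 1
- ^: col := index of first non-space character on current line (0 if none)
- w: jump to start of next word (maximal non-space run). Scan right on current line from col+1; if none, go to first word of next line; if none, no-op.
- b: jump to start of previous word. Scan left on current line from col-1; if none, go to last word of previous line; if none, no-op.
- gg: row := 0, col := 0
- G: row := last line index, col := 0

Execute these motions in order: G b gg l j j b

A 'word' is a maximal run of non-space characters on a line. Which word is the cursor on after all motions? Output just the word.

Answer: one

Derivation:
After 1 (G): row=2 col=0 char='o'
After 2 (b): row=1 col=9 char='r'
After 3 (gg): row=0 col=0 char='g'
After 4 (l): row=0 col=1 char='o'
After 5 (j): row=1 col=1 char='a'
After 6 (j): row=2 col=1 char='n'
After 7 (b): row=2 col=0 char='o'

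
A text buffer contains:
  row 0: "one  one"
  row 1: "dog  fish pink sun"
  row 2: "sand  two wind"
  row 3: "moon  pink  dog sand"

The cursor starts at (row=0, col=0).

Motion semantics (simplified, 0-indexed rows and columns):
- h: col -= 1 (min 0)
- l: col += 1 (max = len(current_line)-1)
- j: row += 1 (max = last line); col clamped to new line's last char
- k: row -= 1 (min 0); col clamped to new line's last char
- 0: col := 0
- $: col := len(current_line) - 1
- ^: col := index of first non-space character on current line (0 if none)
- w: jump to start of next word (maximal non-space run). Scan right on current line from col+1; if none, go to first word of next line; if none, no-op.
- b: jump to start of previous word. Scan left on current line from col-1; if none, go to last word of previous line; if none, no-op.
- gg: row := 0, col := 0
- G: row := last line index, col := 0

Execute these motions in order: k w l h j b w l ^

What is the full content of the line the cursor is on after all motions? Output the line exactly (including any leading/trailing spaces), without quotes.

After 1 (k): row=0 col=0 char='o'
After 2 (w): row=0 col=5 char='o'
After 3 (l): row=0 col=6 char='n'
After 4 (h): row=0 col=5 char='o'
After 5 (j): row=1 col=5 char='f'
After 6 (b): row=1 col=0 char='d'
After 7 (w): row=1 col=5 char='f'
After 8 (l): row=1 col=6 char='i'
After 9 (^): row=1 col=0 char='d'

Answer: dog  fish pink sun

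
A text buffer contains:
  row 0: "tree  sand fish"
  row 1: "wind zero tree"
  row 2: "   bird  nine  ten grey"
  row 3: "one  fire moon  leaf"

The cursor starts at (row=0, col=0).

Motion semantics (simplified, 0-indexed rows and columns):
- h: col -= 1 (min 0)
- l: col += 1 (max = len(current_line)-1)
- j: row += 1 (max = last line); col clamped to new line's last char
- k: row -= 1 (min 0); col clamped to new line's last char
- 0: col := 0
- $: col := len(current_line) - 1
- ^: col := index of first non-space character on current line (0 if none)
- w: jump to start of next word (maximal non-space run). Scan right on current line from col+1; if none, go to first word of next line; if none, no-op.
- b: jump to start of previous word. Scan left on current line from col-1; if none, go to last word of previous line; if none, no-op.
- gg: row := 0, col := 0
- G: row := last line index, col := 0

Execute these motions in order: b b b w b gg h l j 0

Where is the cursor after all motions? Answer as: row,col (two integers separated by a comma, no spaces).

After 1 (b): row=0 col=0 char='t'
After 2 (b): row=0 col=0 char='t'
After 3 (b): row=0 col=0 char='t'
After 4 (w): row=0 col=6 char='s'
After 5 (b): row=0 col=0 char='t'
After 6 (gg): row=0 col=0 char='t'
After 7 (h): row=0 col=0 char='t'
After 8 (l): row=0 col=1 char='r'
After 9 (j): row=1 col=1 char='i'
After 10 (0): row=1 col=0 char='w'

Answer: 1,0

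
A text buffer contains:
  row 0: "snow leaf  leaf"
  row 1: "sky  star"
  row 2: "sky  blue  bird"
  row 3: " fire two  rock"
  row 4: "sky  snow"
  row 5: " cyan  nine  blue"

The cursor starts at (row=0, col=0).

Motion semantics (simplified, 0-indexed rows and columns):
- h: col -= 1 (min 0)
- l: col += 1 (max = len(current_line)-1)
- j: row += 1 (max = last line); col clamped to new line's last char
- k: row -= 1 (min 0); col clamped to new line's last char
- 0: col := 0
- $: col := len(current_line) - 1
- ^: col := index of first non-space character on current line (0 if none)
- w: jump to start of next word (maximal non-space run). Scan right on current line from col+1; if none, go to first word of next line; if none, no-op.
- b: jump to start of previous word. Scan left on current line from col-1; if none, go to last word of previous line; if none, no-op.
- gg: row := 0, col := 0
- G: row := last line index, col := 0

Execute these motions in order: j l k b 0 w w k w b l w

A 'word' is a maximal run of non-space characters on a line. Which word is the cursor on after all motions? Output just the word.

After 1 (j): row=1 col=0 char='s'
After 2 (l): row=1 col=1 char='k'
After 3 (k): row=0 col=1 char='n'
After 4 (b): row=0 col=0 char='s'
After 5 (0): row=0 col=0 char='s'
After 6 (w): row=0 col=5 char='l'
After 7 (w): row=0 col=11 char='l'
After 8 (k): row=0 col=11 char='l'
After 9 (w): row=1 col=0 char='s'
After 10 (b): row=0 col=11 char='l'
After 11 (l): row=0 col=12 char='e'
After 12 (w): row=1 col=0 char='s'

Answer: sky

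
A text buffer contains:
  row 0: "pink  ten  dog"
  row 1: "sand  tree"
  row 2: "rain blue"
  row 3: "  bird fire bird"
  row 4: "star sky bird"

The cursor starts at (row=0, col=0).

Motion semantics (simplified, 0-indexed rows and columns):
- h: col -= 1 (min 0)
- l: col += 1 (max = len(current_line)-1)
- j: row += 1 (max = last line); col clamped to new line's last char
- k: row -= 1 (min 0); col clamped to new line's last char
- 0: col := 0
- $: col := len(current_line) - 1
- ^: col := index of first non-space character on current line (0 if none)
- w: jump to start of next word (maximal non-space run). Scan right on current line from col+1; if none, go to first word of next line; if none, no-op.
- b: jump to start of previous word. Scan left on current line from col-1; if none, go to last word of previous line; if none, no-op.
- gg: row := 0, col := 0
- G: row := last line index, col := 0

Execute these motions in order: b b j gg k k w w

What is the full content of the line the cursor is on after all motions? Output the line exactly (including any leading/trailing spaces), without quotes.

After 1 (b): row=0 col=0 char='p'
After 2 (b): row=0 col=0 char='p'
After 3 (j): row=1 col=0 char='s'
After 4 (gg): row=0 col=0 char='p'
After 5 (k): row=0 col=0 char='p'
After 6 (k): row=0 col=0 char='p'
After 7 (w): row=0 col=6 char='t'
After 8 (w): row=0 col=11 char='d'

Answer: pink  ten  dog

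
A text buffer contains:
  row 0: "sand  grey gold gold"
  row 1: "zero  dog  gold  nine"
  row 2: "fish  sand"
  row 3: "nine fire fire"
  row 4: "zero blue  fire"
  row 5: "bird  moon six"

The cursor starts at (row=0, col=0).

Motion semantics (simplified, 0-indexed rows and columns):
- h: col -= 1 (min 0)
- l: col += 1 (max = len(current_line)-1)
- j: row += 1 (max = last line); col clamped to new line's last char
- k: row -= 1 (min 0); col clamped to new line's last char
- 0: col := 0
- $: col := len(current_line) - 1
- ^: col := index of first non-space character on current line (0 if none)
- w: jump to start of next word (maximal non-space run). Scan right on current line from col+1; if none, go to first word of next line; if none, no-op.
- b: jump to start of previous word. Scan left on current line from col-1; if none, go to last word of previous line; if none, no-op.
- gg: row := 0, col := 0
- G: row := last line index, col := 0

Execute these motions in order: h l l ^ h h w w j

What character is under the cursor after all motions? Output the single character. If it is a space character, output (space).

Answer: g

Derivation:
After 1 (h): row=0 col=0 char='s'
After 2 (l): row=0 col=1 char='a'
After 3 (l): row=0 col=2 char='n'
After 4 (^): row=0 col=0 char='s'
After 5 (h): row=0 col=0 char='s'
After 6 (h): row=0 col=0 char='s'
After 7 (w): row=0 col=6 char='g'
After 8 (w): row=0 col=11 char='g'
After 9 (j): row=1 col=11 char='g'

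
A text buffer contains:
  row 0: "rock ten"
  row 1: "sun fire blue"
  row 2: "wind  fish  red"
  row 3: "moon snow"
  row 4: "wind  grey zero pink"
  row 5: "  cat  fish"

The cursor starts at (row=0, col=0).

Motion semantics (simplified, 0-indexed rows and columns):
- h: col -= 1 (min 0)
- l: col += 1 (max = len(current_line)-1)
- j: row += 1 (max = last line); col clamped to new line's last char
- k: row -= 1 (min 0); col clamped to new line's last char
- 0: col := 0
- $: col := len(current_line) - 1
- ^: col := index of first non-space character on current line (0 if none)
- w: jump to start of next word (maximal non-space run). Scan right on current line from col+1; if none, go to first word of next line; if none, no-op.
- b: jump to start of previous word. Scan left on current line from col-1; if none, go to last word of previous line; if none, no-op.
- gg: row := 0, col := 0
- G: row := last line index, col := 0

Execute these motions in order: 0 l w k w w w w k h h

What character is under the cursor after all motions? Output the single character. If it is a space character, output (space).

After 1 (0): row=0 col=0 char='r'
After 2 (l): row=0 col=1 char='o'
After 3 (w): row=0 col=5 char='t'
After 4 (k): row=0 col=5 char='t'
After 5 (w): row=1 col=0 char='s'
After 6 (w): row=1 col=4 char='f'
After 7 (w): row=1 col=9 char='b'
After 8 (w): row=2 col=0 char='w'
After 9 (k): row=1 col=0 char='s'
After 10 (h): row=1 col=0 char='s'
After 11 (h): row=1 col=0 char='s'

Answer: s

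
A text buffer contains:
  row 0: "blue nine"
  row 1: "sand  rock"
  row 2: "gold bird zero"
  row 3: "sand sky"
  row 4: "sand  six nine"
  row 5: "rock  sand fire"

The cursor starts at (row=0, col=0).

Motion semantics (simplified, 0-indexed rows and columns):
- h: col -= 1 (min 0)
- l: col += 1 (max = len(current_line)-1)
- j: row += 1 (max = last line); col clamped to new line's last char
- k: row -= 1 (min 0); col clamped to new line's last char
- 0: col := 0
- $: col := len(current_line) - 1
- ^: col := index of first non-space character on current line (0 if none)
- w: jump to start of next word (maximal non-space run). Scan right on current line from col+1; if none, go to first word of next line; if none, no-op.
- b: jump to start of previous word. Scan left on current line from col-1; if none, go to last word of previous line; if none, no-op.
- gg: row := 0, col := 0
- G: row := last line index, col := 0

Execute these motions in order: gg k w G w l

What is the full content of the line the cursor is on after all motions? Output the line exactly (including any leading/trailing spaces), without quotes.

After 1 (gg): row=0 col=0 char='b'
After 2 (k): row=0 col=0 char='b'
After 3 (w): row=0 col=5 char='n'
After 4 (G): row=5 col=0 char='r'
After 5 (w): row=5 col=6 char='s'
After 6 (l): row=5 col=7 char='a'

Answer: rock  sand fire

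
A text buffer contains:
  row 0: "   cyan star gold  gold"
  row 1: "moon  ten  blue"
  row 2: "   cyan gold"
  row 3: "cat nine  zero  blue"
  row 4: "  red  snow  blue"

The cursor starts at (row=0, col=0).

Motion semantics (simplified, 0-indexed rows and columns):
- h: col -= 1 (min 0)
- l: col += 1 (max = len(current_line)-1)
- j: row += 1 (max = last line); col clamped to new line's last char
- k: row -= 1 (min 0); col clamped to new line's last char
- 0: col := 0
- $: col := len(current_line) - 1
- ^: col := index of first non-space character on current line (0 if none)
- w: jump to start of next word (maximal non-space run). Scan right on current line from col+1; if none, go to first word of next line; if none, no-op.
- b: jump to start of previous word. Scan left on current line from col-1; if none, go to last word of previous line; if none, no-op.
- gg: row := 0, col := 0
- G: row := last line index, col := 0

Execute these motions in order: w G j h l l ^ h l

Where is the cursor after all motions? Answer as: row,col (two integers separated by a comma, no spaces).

Answer: 4,2

Derivation:
After 1 (w): row=0 col=3 char='c'
After 2 (G): row=4 col=0 char='_'
After 3 (j): row=4 col=0 char='_'
After 4 (h): row=4 col=0 char='_'
After 5 (l): row=4 col=1 char='_'
After 6 (l): row=4 col=2 char='r'
After 7 (^): row=4 col=2 char='r'
After 8 (h): row=4 col=1 char='_'
After 9 (l): row=4 col=2 char='r'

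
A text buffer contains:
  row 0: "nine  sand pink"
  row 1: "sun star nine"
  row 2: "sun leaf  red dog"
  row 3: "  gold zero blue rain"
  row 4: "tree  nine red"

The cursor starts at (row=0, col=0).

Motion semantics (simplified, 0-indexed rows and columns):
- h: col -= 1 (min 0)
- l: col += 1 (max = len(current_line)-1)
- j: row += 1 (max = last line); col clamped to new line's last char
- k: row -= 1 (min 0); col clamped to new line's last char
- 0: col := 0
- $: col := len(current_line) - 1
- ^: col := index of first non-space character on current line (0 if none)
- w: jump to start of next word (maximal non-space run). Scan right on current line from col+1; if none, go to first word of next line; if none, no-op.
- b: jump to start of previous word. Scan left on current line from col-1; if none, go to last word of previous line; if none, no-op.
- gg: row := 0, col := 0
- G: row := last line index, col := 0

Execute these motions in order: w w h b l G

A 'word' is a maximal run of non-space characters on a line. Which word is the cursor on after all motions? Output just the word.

Answer: tree

Derivation:
After 1 (w): row=0 col=6 char='s'
After 2 (w): row=0 col=11 char='p'
After 3 (h): row=0 col=10 char='_'
After 4 (b): row=0 col=6 char='s'
After 5 (l): row=0 col=7 char='a'
After 6 (G): row=4 col=0 char='t'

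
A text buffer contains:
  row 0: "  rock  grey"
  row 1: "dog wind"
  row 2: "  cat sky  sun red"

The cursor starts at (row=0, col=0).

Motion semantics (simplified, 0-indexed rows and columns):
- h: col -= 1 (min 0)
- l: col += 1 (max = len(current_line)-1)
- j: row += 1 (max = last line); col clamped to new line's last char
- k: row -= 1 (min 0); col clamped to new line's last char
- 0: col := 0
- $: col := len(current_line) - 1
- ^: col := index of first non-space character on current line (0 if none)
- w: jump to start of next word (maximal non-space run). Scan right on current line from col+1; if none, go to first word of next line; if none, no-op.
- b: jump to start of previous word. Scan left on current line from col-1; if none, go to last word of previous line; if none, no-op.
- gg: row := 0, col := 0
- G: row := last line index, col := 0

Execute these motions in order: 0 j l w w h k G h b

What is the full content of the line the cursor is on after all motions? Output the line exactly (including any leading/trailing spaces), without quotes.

Answer: dog wind

Derivation:
After 1 (0): row=0 col=0 char='_'
After 2 (j): row=1 col=0 char='d'
After 3 (l): row=1 col=1 char='o'
After 4 (w): row=1 col=4 char='w'
After 5 (w): row=2 col=2 char='c'
After 6 (h): row=2 col=1 char='_'
After 7 (k): row=1 col=1 char='o'
After 8 (G): row=2 col=0 char='_'
After 9 (h): row=2 col=0 char='_'
After 10 (b): row=1 col=4 char='w'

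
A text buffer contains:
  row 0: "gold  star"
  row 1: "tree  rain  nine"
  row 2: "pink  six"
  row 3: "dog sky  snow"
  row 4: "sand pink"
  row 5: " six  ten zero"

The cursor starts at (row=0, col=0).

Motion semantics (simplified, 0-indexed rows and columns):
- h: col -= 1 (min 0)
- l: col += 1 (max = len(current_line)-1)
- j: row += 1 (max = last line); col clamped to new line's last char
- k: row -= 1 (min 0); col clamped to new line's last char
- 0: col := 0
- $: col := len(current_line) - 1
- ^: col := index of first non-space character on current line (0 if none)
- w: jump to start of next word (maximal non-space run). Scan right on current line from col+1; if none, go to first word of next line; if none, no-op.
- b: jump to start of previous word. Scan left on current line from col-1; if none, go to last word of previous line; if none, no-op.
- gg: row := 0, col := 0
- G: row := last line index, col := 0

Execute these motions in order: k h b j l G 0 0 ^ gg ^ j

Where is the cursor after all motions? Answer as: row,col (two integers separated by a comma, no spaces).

After 1 (k): row=0 col=0 char='g'
After 2 (h): row=0 col=0 char='g'
After 3 (b): row=0 col=0 char='g'
After 4 (j): row=1 col=0 char='t'
After 5 (l): row=1 col=1 char='r'
After 6 (G): row=5 col=0 char='_'
After 7 (0): row=5 col=0 char='_'
After 8 (0): row=5 col=0 char='_'
After 9 (^): row=5 col=1 char='s'
After 10 (gg): row=0 col=0 char='g'
After 11 (^): row=0 col=0 char='g'
After 12 (j): row=1 col=0 char='t'

Answer: 1,0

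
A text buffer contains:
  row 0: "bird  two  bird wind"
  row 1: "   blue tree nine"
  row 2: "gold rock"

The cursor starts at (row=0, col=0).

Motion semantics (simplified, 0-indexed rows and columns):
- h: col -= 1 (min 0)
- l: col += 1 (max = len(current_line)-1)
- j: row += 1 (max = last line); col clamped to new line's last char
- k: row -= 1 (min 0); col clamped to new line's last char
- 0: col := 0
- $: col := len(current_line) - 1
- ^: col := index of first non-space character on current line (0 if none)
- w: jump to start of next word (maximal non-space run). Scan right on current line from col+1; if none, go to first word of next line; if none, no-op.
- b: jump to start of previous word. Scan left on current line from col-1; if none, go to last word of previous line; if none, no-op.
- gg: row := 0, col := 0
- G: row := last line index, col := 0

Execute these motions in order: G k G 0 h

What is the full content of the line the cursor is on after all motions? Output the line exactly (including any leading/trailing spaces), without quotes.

After 1 (G): row=2 col=0 char='g'
After 2 (k): row=1 col=0 char='_'
After 3 (G): row=2 col=0 char='g'
After 4 (0): row=2 col=0 char='g'
After 5 (h): row=2 col=0 char='g'

Answer: gold rock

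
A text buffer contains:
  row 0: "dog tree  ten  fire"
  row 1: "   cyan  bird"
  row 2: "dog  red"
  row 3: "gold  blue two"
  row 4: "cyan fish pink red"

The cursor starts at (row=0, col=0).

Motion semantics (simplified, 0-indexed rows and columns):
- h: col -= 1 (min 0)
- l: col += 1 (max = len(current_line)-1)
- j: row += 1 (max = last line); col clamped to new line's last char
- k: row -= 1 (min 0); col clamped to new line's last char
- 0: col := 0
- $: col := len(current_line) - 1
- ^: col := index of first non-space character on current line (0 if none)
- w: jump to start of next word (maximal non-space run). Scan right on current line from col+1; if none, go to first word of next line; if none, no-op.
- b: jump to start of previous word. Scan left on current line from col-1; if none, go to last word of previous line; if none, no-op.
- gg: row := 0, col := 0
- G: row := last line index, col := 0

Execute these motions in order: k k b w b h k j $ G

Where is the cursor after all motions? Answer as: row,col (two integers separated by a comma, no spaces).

Answer: 4,0

Derivation:
After 1 (k): row=0 col=0 char='d'
After 2 (k): row=0 col=0 char='d'
After 3 (b): row=0 col=0 char='d'
After 4 (w): row=0 col=4 char='t'
After 5 (b): row=0 col=0 char='d'
After 6 (h): row=0 col=0 char='d'
After 7 (k): row=0 col=0 char='d'
After 8 (j): row=1 col=0 char='_'
After 9 ($): row=1 col=12 char='d'
After 10 (G): row=4 col=0 char='c'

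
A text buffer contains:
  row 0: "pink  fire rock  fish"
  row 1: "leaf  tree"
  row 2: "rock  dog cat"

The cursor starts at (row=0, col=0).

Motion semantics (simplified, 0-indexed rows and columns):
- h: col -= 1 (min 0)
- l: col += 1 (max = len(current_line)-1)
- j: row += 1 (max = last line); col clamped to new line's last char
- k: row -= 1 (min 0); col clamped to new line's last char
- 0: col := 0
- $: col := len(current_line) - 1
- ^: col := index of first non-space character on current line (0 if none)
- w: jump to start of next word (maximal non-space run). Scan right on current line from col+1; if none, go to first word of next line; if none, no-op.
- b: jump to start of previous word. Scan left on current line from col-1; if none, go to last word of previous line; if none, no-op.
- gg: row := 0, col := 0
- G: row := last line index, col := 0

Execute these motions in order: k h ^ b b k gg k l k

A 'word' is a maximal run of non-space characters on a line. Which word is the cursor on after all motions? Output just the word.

After 1 (k): row=0 col=0 char='p'
After 2 (h): row=0 col=0 char='p'
After 3 (^): row=0 col=0 char='p'
After 4 (b): row=0 col=0 char='p'
After 5 (b): row=0 col=0 char='p'
After 6 (k): row=0 col=0 char='p'
After 7 (gg): row=0 col=0 char='p'
After 8 (k): row=0 col=0 char='p'
After 9 (l): row=0 col=1 char='i'
After 10 (k): row=0 col=1 char='i'

Answer: pink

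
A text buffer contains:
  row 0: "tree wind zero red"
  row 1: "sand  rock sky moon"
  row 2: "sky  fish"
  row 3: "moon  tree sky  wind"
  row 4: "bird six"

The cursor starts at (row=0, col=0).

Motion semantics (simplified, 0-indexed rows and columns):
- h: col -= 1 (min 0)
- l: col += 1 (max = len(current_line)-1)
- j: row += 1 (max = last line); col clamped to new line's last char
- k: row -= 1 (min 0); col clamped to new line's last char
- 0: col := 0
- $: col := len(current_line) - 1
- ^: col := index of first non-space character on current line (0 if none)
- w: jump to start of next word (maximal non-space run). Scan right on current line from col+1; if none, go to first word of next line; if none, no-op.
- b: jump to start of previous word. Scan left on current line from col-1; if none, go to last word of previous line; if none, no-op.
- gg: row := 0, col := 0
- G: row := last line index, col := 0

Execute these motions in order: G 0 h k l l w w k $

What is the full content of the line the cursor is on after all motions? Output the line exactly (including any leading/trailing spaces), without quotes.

After 1 (G): row=4 col=0 char='b'
After 2 (0): row=4 col=0 char='b'
After 3 (h): row=4 col=0 char='b'
After 4 (k): row=3 col=0 char='m'
After 5 (l): row=3 col=1 char='o'
After 6 (l): row=3 col=2 char='o'
After 7 (w): row=3 col=6 char='t'
After 8 (w): row=3 col=11 char='s'
After 9 (k): row=2 col=8 char='h'
After 10 ($): row=2 col=8 char='h'

Answer: sky  fish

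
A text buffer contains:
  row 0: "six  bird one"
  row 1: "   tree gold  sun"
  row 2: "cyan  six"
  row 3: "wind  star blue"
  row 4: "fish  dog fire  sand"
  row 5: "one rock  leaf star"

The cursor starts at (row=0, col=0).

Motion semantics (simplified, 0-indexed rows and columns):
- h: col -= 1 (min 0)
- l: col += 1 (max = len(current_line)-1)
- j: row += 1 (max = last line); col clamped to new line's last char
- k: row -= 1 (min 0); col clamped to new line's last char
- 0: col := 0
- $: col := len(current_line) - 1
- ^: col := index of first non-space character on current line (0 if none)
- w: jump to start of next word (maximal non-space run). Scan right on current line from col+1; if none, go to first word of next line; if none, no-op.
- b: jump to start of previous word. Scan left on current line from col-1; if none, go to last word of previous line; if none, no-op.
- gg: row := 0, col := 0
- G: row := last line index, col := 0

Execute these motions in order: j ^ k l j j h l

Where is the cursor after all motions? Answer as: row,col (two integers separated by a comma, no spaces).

After 1 (j): row=1 col=0 char='_'
After 2 (^): row=1 col=3 char='t'
After 3 (k): row=0 col=3 char='_'
After 4 (l): row=0 col=4 char='_'
After 5 (j): row=1 col=4 char='r'
After 6 (j): row=2 col=4 char='_'
After 7 (h): row=2 col=3 char='n'
After 8 (l): row=2 col=4 char='_'

Answer: 2,4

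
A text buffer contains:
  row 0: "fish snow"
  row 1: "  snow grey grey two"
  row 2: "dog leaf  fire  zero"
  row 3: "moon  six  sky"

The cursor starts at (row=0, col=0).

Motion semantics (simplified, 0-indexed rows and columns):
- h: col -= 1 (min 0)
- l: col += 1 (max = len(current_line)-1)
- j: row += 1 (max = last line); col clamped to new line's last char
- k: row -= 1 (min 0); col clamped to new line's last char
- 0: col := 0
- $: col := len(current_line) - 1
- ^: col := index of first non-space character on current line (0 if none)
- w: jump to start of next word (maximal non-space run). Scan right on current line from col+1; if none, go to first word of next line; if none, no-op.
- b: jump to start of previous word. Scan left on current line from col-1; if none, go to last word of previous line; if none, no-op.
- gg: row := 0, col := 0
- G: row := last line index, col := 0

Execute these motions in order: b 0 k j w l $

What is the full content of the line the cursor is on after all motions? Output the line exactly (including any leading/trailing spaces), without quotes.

Answer:   snow grey grey two

Derivation:
After 1 (b): row=0 col=0 char='f'
After 2 (0): row=0 col=0 char='f'
After 3 (k): row=0 col=0 char='f'
After 4 (j): row=1 col=0 char='_'
After 5 (w): row=1 col=2 char='s'
After 6 (l): row=1 col=3 char='n'
After 7 ($): row=1 col=19 char='o'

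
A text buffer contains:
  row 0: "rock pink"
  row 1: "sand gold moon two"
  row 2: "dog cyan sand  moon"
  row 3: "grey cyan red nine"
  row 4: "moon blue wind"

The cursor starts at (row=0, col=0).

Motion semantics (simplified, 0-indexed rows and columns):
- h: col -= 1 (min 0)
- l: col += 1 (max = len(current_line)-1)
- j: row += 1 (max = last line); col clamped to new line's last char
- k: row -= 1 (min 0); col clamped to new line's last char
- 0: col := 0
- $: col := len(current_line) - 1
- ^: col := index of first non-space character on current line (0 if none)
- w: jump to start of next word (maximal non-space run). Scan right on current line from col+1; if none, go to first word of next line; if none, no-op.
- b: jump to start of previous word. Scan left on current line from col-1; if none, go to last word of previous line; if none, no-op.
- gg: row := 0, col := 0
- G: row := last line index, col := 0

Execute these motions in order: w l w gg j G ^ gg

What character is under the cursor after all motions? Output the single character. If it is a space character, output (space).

After 1 (w): row=0 col=5 char='p'
After 2 (l): row=0 col=6 char='i'
After 3 (w): row=1 col=0 char='s'
After 4 (gg): row=0 col=0 char='r'
After 5 (j): row=1 col=0 char='s'
After 6 (G): row=4 col=0 char='m'
After 7 (^): row=4 col=0 char='m'
After 8 (gg): row=0 col=0 char='r'

Answer: r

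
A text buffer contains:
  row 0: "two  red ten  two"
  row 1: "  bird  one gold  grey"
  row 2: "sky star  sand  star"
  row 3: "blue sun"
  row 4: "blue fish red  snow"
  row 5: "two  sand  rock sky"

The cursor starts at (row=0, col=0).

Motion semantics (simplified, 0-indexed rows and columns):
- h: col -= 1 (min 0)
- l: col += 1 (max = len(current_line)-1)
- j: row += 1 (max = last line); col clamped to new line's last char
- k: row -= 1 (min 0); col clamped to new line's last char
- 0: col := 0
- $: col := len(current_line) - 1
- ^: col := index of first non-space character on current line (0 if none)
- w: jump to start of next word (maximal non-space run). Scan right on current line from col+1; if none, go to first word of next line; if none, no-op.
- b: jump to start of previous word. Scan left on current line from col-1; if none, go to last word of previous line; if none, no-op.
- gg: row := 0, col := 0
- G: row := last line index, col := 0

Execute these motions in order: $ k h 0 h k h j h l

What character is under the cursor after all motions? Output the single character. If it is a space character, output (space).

Answer: (space)

Derivation:
After 1 ($): row=0 col=16 char='o'
After 2 (k): row=0 col=16 char='o'
After 3 (h): row=0 col=15 char='w'
After 4 (0): row=0 col=0 char='t'
After 5 (h): row=0 col=0 char='t'
After 6 (k): row=0 col=0 char='t'
After 7 (h): row=0 col=0 char='t'
After 8 (j): row=1 col=0 char='_'
After 9 (h): row=1 col=0 char='_'
After 10 (l): row=1 col=1 char='_'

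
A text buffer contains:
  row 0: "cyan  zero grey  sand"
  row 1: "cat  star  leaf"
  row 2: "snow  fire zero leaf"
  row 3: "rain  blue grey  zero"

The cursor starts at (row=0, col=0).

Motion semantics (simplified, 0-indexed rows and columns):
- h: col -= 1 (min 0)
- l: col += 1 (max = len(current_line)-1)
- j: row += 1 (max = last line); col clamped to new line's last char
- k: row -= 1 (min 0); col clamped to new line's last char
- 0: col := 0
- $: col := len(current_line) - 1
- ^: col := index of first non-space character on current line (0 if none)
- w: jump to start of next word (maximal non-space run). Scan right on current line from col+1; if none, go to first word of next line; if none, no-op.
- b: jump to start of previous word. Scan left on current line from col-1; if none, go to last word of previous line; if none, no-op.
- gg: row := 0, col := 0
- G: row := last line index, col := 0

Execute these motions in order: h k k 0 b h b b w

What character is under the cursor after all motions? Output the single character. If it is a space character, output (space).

After 1 (h): row=0 col=0 char='c'
After 2 (k): row=0 col=0 char='c'
After 3 (k): row=0 col=0 char='c'
After 4 (0): row=0 col=0 char='c'
After 5 (b): row=0 col=0 char='c'
After 6 (h): row=0 col=0 char='c'
After 7 (b): row=0 col=0 char='c'
After 8 (b): row=0 col=0 char='c'
After 9 (w): row=0 col=6 char='z'

Answer: z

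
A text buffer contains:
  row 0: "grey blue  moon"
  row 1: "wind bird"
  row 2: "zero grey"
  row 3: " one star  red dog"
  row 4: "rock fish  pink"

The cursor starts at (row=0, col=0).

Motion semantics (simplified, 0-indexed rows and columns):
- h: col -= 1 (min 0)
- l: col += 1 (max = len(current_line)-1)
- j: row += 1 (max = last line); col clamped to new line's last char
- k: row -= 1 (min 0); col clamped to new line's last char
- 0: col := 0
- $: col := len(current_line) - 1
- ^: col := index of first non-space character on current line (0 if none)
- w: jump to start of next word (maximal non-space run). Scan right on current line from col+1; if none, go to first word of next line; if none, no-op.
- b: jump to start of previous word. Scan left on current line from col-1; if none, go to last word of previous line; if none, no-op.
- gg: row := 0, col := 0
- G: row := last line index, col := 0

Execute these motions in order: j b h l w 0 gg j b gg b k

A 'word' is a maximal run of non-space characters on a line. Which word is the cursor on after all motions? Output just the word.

Answer: grey

Derivation:
After 1 (j): row=1 col=0 char='w'
After 2 (b): row=0 col=11 char='m'
After 3 (h): row=0 col=10 char='_'
After 4 (l): row=0 col=11 char='m'
After 5 (w): row=1 col=0 char='w'
After 6 (0): row=1 col=0 char='w'
After 7 (gg): row=0 col=0 char='g'
After 8 (j): row=1 col=0 char='w'
After 9 (b): row=0 col=11 char='m'
After 10 (gg): row=0 col=0 char='g'
After 11 (b): row=0 col=0 char='g'
After 12 (k): row=0 col=0 char='g'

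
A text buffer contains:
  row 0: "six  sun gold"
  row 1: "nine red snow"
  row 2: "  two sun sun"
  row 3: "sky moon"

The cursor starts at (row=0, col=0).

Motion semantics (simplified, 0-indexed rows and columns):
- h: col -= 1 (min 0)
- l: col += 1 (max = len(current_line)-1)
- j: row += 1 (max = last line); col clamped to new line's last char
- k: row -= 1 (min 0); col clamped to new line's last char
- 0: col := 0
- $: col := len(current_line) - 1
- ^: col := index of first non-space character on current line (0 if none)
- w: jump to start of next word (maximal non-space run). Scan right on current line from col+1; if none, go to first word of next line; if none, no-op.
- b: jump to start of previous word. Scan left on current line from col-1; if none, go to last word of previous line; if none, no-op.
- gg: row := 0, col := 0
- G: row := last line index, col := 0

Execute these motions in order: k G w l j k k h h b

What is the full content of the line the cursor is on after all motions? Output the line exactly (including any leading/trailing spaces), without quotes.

After 1 (k): row=0 col=0 char='s'
After 2 (G): row=3 col=0 char='s'
After 3 (w): row=3 col=4 char='m'
After 4 (l): row=3 col=5 char='o'
After 5 (j): row=3 col=5 char='o'
After 6 (k): row=2 col=5 char='_'
After 7 (k): row=1 col=5 char='r'
After 8 (h): row=1 col=4 char='_'
After 9 (h): row=1 col=3 char='e'
After 10 (b): row=1 col=0 char='n'

Answer: nine red snow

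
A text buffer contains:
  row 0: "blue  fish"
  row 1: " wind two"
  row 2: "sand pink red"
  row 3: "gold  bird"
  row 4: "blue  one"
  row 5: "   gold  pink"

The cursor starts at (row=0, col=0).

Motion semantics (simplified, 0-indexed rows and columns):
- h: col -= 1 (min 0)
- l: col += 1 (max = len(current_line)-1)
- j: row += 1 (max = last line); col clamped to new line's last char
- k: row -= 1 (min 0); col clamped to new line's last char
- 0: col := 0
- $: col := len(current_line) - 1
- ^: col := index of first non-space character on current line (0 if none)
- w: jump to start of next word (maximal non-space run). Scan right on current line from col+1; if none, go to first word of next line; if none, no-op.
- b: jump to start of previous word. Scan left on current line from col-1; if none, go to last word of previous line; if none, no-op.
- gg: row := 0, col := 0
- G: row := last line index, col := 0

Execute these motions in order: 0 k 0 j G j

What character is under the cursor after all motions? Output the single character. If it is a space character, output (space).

Answer: (space)

Derivation:
After 1 (0): row=0 col=0 char='b'
After 2 (k): row=0 col=0 char='b'
After 3 (0): row=0 col=0 char='b'
After 4 (j): row=1 col=0 char='_'
After 5 (G): row=5 col=0 char='_'
After 6 (j): row=5 col=0 char='_'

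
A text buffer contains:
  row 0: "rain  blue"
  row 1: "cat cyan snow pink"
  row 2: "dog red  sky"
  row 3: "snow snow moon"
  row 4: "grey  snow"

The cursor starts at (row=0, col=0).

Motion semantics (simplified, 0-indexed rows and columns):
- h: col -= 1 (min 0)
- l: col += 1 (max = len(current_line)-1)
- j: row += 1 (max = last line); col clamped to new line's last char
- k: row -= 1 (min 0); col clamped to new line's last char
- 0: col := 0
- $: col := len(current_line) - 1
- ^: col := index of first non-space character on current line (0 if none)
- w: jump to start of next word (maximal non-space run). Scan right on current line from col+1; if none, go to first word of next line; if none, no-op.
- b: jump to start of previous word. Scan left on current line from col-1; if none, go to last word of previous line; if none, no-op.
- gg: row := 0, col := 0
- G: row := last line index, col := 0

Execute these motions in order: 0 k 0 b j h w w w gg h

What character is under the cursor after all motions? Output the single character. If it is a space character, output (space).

Answer: r

Derivation:
After 1 (0): row=0 col=0 char='r'
After 2 (k): row=0 col=0 char='r'
After 3 (0): row=0 col=0 char='r'
After 4 (b): row=0 col=0 char='r'
After 5 (j): row=1 col=0 char='c'
After 6 (h): row=1 col=0 char='c'
After 7 (w): row=1 col=4 char='c'
After 8 (w): row=1 col=9 char='s'
After 9 (w): row=1 col=14 char='p'
After 10 (gg): row=0 col=0 char='r'
After 11 (h): row=0 col=0 char='r'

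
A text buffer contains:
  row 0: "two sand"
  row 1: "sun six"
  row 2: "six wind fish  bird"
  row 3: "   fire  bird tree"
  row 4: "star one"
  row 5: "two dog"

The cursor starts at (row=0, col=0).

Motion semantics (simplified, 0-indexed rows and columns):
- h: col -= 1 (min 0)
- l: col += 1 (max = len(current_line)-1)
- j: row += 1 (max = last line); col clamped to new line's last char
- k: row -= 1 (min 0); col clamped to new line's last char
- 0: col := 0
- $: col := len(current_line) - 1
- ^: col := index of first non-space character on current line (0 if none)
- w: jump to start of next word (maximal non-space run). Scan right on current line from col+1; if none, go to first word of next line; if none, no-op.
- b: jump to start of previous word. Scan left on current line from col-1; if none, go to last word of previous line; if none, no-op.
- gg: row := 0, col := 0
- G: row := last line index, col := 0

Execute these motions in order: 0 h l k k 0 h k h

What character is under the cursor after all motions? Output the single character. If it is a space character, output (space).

After 1 (0): row=0 col=0 char='t'
After 2 (h): row=0 col=0 char='t'
After 3 (l): row=0 col=1 char='w'
After 4 (k): row=0 col=1 char='w'
After 5 (k): row=0 col=1 char='w'
After 6 (0): row=0 col=0 char='t'
After 7 (h): row=0 col=0 char='t'
After 8 (k): row=0 col=0 char='t'
After 9 (h): row=0 col=0 char='t'

Answer: t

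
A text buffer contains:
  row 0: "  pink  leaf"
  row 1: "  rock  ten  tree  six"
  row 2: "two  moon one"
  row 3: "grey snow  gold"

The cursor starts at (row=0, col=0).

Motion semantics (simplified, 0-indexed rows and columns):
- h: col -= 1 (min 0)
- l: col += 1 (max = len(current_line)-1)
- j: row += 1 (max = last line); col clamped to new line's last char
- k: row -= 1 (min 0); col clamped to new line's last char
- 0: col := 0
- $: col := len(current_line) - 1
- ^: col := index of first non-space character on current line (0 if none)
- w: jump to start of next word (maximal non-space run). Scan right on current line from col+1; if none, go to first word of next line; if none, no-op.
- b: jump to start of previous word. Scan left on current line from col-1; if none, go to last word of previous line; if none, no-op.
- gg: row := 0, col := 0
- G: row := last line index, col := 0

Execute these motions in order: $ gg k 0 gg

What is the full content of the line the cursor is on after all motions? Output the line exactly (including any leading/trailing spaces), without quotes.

Answer:   pink  leaf

Derivation:
After 1 ($): row=0 col=11 char='f'
After 2 (gg): row=0 col=0 char='_'
After 3 (k): row=0 col=0 char='_'
After 4 (0): row=0 col=0 char='_'
After 5 (gg): row=0 col=0 char='_'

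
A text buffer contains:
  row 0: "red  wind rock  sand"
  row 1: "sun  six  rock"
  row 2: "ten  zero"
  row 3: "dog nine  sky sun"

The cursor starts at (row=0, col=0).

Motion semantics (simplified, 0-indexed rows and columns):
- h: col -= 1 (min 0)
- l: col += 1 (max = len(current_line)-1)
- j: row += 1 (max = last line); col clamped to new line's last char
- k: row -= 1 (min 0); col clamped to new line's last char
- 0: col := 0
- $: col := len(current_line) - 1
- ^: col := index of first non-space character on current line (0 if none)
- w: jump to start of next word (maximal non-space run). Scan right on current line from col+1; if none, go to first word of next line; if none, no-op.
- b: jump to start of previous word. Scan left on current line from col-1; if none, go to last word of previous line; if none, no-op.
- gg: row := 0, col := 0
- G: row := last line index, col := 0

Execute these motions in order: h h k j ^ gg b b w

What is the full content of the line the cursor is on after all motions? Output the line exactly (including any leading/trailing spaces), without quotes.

Answer: red  wind rock  sand

Derivation:
After 1 (h): row=0 col=0 char='r'
After 2 (h): row=0 col=0 char='r'
After 3 (k): row=0 col=0 char='r'
After 4 (j): row=1 col=0 char='s'
After 5 (^): row=1 col=0 char='s'
After 6 (gg): row=0 col=0 char='r'
After 7 (b): row=0 col=0 char='r'
After 8 (b): row=0 col=0 char='r'
After 9 (w): row=0 col=5 char='w'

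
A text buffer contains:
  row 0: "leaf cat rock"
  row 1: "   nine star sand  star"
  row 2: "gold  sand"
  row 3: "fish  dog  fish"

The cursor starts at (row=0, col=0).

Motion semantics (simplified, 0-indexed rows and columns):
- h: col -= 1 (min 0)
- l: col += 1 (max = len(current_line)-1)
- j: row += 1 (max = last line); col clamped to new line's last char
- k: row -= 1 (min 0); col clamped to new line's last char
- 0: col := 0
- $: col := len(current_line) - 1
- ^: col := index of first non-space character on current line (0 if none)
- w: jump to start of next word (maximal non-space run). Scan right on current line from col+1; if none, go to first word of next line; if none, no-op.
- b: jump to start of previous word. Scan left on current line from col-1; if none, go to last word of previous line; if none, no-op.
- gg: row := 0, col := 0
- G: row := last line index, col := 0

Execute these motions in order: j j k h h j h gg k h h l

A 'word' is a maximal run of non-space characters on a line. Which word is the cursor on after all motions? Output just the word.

After 1 (j): row=1 col=0 char='_'
After 2 (j): row=2 col=0 char='g'
After 3 (k): row=1 col=0 char='_'
After 4 (h): row=1 col=0 char='_'
After 5 (h): row=1 col=0 char='_'
After 6 (j): row=2 col=0 char='g'
After 7 (h): row=2 col=0 char='g'
After 8 (gg): row=0 col=0 char='l'
After 9 (k): row=0 col=0 char='l'
After 10 (h): row=0 col=0 char='l'
After 11 (h): row=0 col=0 char='l'
After 12 (l): row=0 col=1 char='e'

Answer: leaf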